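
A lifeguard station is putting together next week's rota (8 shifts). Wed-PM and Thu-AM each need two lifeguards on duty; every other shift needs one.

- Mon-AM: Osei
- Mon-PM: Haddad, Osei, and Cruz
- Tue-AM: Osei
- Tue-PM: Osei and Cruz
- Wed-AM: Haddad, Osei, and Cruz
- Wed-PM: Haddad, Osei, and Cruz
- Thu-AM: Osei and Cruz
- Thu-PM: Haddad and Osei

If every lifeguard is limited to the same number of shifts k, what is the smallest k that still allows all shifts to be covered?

4

With 3 lifeguards and 10 worker-slots to fill, someone must work at least ⌈10/3⌉ = 4 shifts, so k ≥ 4.
k = 4 works: Mon-AM→Osei, Mon-PM→Haddad, Tue-AM→Osei, Tue-PM→Osei, Wed-AM→Haddad, Wed-PM→Haddad+Cruz, Thu-AM→Osei+Cruz, Thu-PM→Haddad.
Loads: Haddad 4, Osei 4, Cruz 2 — all ≤ 4.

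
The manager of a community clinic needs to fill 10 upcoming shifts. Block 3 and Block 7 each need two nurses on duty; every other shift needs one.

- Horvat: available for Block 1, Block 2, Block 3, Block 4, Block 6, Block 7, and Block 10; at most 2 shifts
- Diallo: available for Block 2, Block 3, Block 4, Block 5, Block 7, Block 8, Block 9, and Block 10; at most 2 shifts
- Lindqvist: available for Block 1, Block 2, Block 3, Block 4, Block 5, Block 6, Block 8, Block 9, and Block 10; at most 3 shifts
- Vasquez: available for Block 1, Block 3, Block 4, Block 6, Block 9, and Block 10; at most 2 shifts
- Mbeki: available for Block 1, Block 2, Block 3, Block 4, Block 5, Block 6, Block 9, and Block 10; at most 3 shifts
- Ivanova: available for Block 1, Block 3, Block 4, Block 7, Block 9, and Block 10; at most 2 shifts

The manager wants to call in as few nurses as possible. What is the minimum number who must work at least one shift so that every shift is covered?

12 slots to fill and no one can take more than 3, so at least ⌈12/3⌉ = 4 nurses are needed.
Any 4 nurses together have capacity at most 3+3+2+2 = 10 < 12 slots, so 4 can never suffice.
Horvat, Diallo, Lindqvist, Vasquez, and Mbeki alone can cover everything: Block 1→Horvat, Block 2→Lindqvist, Block 3→Vasquez+Mbeki, Block 4→Mbeki, Block 5→Lindqvist, Block 6→Lindqvist, Block 7→Horvat+Diallo, Block 8→Diallo, Block 9→Vasquez, Block 10→Mbeki.

5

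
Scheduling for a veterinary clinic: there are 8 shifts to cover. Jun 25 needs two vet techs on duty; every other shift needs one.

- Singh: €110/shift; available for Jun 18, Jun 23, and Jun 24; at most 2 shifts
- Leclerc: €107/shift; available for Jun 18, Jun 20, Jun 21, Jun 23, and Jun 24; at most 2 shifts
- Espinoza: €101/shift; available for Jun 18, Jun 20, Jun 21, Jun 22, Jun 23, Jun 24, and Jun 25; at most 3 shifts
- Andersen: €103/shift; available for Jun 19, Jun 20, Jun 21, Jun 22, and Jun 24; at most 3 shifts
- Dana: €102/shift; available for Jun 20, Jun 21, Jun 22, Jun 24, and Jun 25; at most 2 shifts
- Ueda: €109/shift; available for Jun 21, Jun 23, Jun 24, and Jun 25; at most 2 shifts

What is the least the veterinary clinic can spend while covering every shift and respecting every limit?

€923

Jun 19 can only be covered by Andersen, so that assignment is forced.
Picking the cheapest available vet tech for each shift independently would cost €912, but that ignores the shift limits.
An optimal schedule: Jun 18→Espinoza, Jun 19→Andersen, Jun 20→Dana, Jun 21→Andersen, Jun 22→Espinoza, Jun 23→Leclerc, Jun 24→Andersen, Jun 25→Espinoza+Dana.
Total: 101 + 103 + 102 + 103 + 101 + 107 + 103 + 101 + 102 = €923.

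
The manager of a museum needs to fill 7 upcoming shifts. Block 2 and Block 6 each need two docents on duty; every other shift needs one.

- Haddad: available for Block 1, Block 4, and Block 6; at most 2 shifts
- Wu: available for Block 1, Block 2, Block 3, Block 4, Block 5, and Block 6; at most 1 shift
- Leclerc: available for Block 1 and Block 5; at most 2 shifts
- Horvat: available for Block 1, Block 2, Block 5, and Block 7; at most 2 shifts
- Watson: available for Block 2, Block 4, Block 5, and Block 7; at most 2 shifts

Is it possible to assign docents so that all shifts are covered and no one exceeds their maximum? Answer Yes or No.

No

Total capacity is 9 and 9 slots are needed, so capacity alone doesn't rule it out.
Shifts {Block 3, Block 6} need 3 worker-slots in total, but the docents available for any of those shifts (Haddad and Wu) can supply at most 2 among them. So no valid schedule exists.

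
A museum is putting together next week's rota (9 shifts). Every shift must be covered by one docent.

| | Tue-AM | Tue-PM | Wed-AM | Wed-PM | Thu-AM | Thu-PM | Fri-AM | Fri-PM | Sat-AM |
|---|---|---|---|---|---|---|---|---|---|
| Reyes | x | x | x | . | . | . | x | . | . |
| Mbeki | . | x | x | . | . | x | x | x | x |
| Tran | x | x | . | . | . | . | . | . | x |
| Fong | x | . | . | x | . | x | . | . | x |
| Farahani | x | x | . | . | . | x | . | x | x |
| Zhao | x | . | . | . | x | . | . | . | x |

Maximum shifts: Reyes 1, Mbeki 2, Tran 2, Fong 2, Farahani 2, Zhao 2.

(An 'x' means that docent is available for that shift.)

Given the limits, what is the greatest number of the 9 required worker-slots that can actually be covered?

9

Total capacity across all docents is 1+2+2+2+2+2 = 11, and 9 slots are needed, so at most 9 can be filled.
An assignment achieving 9: Tue-AM→Tran, Tue-PM→Tran, Wed-AM→Reyes, Wed-PM→Fong, Thu-AM→Zhao, Thu-PM→Fong, Fri-AM→Mbeki, Fri-PM→Mbeki, Sat-AM→Farahani.
Loads: Reyes 1/1, Mbeki 2/2, Tran 2/2, Fong 2/2, Farahani 1/2, Zhao 1/2.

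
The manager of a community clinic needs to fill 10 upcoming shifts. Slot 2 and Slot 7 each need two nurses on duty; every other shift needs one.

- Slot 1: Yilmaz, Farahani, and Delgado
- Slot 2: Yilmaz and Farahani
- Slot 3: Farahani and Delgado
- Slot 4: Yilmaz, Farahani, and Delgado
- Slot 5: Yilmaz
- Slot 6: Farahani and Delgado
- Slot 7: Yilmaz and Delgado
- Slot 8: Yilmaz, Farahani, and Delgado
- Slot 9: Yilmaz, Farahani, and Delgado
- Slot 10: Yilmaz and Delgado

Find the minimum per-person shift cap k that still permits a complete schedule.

With 3 nurses and 12 worker-slots to fill, someone must work at least ⌈12/3⌉ = 4 shifts, so k ≥ 4.
k = 4 works: Slot 1→Farahani, Slot 2→Yilmaz+Farahani, Slot 3→Farahani, Slot 4→Delgado, Slot 5→Yilmaz, Slot 6→Farahani, Slot 7→Yilmaz+Delgado, Slot 8→Delgado, Slot 9→Delgado, Slot 10→Yilmaz.
Loads: Yilmaz 4, Farahani 4, Delgado 4 — all ≤ 4.

4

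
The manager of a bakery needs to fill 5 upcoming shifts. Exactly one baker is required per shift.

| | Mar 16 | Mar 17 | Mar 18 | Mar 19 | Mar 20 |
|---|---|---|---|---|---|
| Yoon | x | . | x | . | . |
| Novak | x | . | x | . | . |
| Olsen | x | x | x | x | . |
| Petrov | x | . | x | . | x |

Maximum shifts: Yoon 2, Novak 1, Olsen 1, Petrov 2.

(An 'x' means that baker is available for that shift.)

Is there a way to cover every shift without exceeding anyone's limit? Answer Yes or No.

No

Total capacity is 6 and 5 slots are needed, so capacity alone doesn't rule it out.
Shifts {Mar 17, Mar 19} need 2 worker-slots in total, but the bakers available for any of those shifts (Olsen) can supply at most 1 among them. So no valid schedule exists.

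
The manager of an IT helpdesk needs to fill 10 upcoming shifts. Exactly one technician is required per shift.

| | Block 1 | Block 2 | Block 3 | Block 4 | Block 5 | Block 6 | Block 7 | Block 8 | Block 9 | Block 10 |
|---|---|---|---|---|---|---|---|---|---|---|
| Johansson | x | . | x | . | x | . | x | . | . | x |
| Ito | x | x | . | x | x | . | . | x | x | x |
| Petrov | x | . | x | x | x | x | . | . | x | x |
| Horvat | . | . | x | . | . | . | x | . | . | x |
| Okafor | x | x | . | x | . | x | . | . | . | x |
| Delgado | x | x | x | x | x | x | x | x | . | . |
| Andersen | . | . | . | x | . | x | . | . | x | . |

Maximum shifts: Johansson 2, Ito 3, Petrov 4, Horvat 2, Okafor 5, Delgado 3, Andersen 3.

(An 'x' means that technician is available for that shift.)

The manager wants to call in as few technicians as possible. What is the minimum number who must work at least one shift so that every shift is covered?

3

10 slots to fill and no one can take more than 5, so at least ⌈10/5⌉ = 2 technicians are needed.
Any 2 technicians together have capacity at most 5+4 = 9 < 10 slots, so 2 can never suffice.
Johansson, Ito, and Okafor alone can cover everything: Block 1→Okafor, Block 2→Okafor, Block 3→Johansson, Block 4→Okafor, Block 5→Ito, Block 6→Okafor, Block 7→Johansson, Block 8→Ito, Block 9→Ito, Block 10→Okafor.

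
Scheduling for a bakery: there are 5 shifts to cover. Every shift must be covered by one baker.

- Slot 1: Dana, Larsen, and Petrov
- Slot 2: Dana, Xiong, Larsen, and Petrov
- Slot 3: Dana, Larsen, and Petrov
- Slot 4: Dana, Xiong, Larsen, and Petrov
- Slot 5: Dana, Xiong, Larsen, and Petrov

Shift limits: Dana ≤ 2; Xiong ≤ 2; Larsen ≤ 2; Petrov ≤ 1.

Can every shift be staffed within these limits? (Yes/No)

Yes

One valid schedule: Slot 1→Dana, Slot 2→Xiong, Slot 3→Dana, Slot 4→Xiong, Slot 5→Larsen.
Loads: Dana 2/2, Xiong 2/2, Larsen 1/2, Petrov 0/1 — all within limits.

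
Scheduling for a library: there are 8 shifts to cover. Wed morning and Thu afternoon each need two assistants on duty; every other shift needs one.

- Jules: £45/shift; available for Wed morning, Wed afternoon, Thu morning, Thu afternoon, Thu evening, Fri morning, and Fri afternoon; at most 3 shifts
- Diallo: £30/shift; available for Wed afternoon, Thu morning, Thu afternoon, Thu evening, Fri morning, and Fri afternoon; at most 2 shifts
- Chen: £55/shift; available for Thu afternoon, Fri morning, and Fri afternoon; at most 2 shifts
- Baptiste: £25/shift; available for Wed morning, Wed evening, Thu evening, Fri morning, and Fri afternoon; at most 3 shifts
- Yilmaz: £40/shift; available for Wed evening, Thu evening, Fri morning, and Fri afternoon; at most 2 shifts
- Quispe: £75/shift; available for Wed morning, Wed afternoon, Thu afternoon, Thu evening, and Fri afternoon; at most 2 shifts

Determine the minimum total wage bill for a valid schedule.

£350

Picking the cheapest available assistant for each shift independently would cost £305, but that ignores the shift limits.
An optimal schedule: Wed morning→Baptiste+Jules, Wed afternoon→Jules, Wed evening→Baptiste, Thu morning→Diallo, Thu afternoon→Diallo+Jules, Thu evening→Baptiste, Fri morning→Yilmaz, Fri afternoon→Yilmaz.
Total: 25 + 45 + 45 + 25 + 30 + 30 + 45 + 25 + 40 + 40 = £350.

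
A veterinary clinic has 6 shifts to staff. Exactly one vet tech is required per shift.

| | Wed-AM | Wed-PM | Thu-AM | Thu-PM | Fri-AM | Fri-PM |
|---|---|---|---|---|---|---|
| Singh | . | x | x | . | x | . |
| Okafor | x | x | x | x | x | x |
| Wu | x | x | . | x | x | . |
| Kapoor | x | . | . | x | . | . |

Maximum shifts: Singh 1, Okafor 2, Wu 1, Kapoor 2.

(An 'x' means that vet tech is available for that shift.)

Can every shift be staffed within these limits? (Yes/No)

Yes

Fri-PM can only be covered by Okafor, so that assignment is forced.
One valid schedule: Wed-AM→Kapoor, Wed-PM→Okafor, Thu-AM→Singh, Thu-PM→Kapoor, Fri-AM→Wu, Fri-PM→Okafor.
Loads: Singh 1/1, Okafor 2/2, Wu 1/1, Kapoor 2/2 — all within limits.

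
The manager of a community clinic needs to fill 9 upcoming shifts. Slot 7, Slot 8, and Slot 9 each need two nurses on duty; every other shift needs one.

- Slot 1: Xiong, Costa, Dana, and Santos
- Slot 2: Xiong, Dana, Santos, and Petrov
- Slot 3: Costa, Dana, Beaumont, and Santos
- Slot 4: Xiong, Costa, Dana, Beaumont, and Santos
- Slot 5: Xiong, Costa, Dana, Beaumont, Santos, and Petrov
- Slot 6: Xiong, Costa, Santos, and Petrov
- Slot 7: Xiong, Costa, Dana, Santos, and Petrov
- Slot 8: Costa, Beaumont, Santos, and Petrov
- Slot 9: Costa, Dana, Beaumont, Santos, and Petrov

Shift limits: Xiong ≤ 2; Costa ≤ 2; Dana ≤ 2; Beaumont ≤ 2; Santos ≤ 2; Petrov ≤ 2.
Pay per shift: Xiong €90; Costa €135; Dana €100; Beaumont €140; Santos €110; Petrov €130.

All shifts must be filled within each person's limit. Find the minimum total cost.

€1410

Picking the cheapest available nurse for each shift independently would cost €1190, but that ignores the shift limits.
An optimal schedule: Slot 1→Xiong, Slot 2→Xiong, Slot 3→Costa, Slot 4→Dana, Slot 5→Dana, Slot 6→Costa, Slot 7→Santos+Petrov, Slot 8→Beaumont+Santos, Slot 9→Beaumont+Petrov.
Total: 90 + 90 + 135 + 100 + 100 + 135 + 110 + 130 + 140 + 110 + 140 + 130 = €1410.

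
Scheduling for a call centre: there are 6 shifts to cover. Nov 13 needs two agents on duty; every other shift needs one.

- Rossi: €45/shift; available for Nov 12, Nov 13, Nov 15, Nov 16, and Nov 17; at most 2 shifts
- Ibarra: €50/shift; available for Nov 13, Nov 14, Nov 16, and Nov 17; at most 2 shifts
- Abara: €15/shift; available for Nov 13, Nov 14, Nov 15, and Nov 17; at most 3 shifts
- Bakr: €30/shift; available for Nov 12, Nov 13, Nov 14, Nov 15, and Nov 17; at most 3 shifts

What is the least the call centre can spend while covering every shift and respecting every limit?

Picking the cheapest available agent for each shift independently would cost €165, but that ignores the shift limits.
An optimal schedule: Nov 12→Bakr, Nov 13→Abara+Bakr, Nov 14→Abara, Nov 15→Abara, Nov 16→Rossi, Nov 17→Bakr.
Total: 30 + 15 + 30 + 15 + 15 + 45 + 30 = €180.

€180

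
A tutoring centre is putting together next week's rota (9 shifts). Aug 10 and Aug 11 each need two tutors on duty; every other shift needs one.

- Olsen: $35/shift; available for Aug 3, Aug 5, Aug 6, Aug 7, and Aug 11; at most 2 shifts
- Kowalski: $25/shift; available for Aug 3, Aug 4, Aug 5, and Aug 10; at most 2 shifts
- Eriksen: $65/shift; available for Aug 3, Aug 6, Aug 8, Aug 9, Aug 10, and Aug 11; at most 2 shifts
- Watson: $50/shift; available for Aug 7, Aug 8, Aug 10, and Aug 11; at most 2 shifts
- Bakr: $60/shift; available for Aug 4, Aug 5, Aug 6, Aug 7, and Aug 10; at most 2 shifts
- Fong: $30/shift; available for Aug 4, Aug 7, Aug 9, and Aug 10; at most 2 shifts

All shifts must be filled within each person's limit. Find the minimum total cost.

$465

Picking the cheapest available tutor for each shift independently would cost $360, but that ignores the shift limits.
An optimal schedule: Aug 3→Kowalski, Aug 4→Kowalski, Aug 5→Olsen, Aug 6→Olsen, Aug 7→Bakr, Aug 8→Watson, Aug 9→Fong, Aug 10→Fong+Bakr, Aug 11→Watson+Eriksen.
Total: 25 + 25 + 35 + 35 + 60 + 50 + 30 + 30 + 60 + 50 + 65 = $465.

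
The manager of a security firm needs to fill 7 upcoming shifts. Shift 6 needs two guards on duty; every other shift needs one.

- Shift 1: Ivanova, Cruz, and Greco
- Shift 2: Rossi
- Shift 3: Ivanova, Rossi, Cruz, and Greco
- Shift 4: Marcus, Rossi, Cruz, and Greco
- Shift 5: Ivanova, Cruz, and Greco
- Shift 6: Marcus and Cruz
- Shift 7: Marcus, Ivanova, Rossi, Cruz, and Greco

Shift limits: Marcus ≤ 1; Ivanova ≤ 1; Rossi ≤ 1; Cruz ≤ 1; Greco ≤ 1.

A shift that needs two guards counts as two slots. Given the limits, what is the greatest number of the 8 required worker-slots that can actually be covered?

5

Total capacity across all guards is 1+1+1+1+1 = 5, and 8 slots are needed, so at most 5 can be filled.
An assignment achieving 5: Shift 1→Ivanova, Shift 2→Rossi, Shift 5→Greco, Shift 6→Marcus+Cruz.
Loads: Marcus 1/1, Ivanova 1/1, Rossi 1/1, Cruz 1/1, Greco 1/1.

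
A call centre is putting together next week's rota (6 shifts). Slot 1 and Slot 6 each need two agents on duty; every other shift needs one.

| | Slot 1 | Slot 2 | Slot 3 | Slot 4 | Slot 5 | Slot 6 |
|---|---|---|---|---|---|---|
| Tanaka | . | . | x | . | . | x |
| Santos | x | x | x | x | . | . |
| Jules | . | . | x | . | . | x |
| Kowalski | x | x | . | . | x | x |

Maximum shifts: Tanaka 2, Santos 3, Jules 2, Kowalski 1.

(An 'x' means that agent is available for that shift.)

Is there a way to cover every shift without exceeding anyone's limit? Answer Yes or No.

Total capacity is 8 and 8 slots are needed, so capacity alone doesn't rule it out.
Shifts {Slot 1, Slot 5} need 3 worker-slots in total, but the agents available for any of those shifts (Santos and Kowalski) can supply at most 2 among them. So no valid schedule exists.

No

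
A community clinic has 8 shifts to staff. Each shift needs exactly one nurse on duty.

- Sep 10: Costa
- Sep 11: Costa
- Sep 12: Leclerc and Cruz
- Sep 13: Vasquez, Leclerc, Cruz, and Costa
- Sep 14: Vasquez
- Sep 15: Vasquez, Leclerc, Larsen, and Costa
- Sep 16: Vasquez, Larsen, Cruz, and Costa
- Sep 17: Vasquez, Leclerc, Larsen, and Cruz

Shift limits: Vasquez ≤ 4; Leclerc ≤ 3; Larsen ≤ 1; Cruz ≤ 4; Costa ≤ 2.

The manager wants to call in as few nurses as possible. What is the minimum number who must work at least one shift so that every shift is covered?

8 slots to fill and no one can take more than 4, so at least ⌈8/4⌉ = 2 nurses are needed.
Shifts {Sep 10, Sep 12, Sep 14} need 3 slots, but among the nurses available for them (Vasquez, Leclerc, Cruz, and Costa) any 2 together supply at most 2. So 2 nurses are not enough.
Vasquez, Leclerc, and Costa alone can cover everything: Sep 10→Costa, Sep 11→Costa, Sep 12→Leclerc, Sep 13→Vasquez, Sep 14→Vasquez, Sep 15→Leclerc, Sep 16→Vasquez, Sep 17→Vasquez.

3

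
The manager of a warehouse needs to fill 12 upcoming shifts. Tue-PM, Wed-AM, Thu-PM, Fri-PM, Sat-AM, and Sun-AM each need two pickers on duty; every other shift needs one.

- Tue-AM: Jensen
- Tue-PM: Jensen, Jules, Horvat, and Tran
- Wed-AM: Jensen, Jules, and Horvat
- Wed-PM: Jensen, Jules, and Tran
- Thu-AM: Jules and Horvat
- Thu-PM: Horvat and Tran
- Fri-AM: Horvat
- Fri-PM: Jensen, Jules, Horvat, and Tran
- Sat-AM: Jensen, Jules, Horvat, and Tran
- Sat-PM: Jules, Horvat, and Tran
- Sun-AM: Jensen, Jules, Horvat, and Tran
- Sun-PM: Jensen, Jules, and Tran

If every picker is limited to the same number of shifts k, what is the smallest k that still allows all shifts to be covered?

5

With 4 pickers and 18 worker-slots to fill, someone must work at least ⌈18/4⌉ = 5 shifts, so k ≥ 5.
k = 5 works: Tue-AM→Jensen, Tue-PM→Jensen+Jules, Wed-AM→Jensen+Jules, Wed-PM→Jensen, Thu-AM→Jules, Thu-PM→Horvat+Tran, Fri-AM→Horvat, Fri-PM→Jules+Horvat, Sat-AM→Horvat+Tran, Sat-PM→Jules, Sun-AM→Horvat+Tran, Sun-PM→Jensen.
Loads: Jensen 5, Jules 5, Horvat 5, Tran 3 — all ≤ 5.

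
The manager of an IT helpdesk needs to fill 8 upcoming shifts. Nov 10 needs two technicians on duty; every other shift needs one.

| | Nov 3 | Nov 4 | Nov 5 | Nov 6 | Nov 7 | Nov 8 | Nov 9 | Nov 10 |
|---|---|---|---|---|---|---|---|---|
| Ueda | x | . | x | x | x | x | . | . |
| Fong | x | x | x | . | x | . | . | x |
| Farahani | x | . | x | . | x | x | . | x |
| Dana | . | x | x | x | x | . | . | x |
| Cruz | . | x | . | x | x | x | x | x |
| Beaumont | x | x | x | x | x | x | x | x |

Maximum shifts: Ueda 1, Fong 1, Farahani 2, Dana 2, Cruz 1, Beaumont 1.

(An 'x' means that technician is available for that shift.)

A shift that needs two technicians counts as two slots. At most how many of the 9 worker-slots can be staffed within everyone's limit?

8

Total capacity across all technicians is 1+1+2+2+1+1 = 8, and 9 slots are needed, so at most 8 can be filled.
An assignment achieving 8: Nov 3→Ueda, Nov 4→Fong, Nov 5→Farahani, Nov 6→Dana, Nov 8→Farahani, Nov 9→Cruz, Nov 10→Dana+Beaumont.
Loads: Ueda 1/1, Fong 1/1, Farahani 2/2, Dana 2/2, Cruz 1/1, Beaumont 1/1.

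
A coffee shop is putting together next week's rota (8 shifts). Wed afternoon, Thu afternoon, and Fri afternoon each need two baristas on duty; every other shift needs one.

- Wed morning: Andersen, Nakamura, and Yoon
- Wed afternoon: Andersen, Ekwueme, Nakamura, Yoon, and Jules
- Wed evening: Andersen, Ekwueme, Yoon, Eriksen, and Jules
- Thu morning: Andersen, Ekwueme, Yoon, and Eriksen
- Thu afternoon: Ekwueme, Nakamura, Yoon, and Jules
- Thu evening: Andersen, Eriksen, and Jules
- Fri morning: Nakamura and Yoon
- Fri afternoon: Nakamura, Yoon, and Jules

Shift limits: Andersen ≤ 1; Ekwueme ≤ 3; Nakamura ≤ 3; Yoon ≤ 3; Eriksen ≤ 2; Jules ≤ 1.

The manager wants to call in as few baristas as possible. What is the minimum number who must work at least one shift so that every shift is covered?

4

11 slots to fill and no one can take more than 3, so at least ⌈11/3⌉ = 4 baristas are needed.
Ekwueme, Nakamura, Yoon, and Eriksen alone can cover everything: Wed morning→Nakamura, Wed afternoon→Ekwueme+Yoon, Wed evening→Ekwueme, Thu morning→Eriksen, Thu afternoon→Ekwueme+Yoon, Thu evening→Eriksen, Fri morning→Nakamura, Fri afternoon→Nakamura+Yoon.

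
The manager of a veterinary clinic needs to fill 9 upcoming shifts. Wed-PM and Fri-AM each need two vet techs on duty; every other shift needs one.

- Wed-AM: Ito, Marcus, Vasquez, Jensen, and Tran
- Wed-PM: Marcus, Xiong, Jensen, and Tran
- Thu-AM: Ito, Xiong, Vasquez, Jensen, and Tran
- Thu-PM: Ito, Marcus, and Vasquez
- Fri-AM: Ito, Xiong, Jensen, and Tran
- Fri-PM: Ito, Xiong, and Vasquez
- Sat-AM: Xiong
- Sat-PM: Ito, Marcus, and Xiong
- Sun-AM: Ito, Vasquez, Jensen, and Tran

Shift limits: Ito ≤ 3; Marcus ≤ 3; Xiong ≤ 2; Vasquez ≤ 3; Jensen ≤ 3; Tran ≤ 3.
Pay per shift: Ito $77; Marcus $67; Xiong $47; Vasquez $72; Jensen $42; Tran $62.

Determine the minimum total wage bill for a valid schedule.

$607

Sat-AM can only be covered by Xiong, so that assignment is forced.
Picking the cheapest available vet tech for each shift independently would cost $512, but that ignores the shift limits.
An optimal schedule: Wed-AM→Jensen, Wed-PM→Tran+Marcus, Thu-AM→Tran, Thu-PM→Marcus, Fri-AM→Jensen+Tran, Fri-PM→Xiong, Sat-AM→Xiong, Sat-PM→Marcus, Sun-AM→Jensen.
Total: 42 + 62 + 67 + 62 + 67 + 42 + 62 + 47 + 47 + 67 + 42 = $607.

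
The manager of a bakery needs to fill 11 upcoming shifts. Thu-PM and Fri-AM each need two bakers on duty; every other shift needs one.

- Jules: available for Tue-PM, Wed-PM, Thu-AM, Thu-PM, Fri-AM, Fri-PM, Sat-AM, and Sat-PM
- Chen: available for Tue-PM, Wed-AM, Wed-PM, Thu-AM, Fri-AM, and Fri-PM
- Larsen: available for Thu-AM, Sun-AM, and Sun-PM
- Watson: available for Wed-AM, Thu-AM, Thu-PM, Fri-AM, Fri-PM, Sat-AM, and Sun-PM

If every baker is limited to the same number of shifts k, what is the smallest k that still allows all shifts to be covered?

4

With 4 bakers and 13 worker-slots to fill, someone must work at least ⌈13/4⌉ = 4 shifts, so k ≥ 4.
k = 4 works: Tue-PM→Jules, Wed-AM→Chen, Wed-PM→Jules, Thu-AM→Chen, Thu-PM→Jules+Watson, Fri-AM→Chen+Watson, Fri-PM→Chen, Sat-AM→Watson, Sat-PM→Jules, Sun-AM→Larsen, Sun-PM→Larsen.
Loads: Jules 4, Chen 4, Larsen 2, Watson 3 — all ≤ 4.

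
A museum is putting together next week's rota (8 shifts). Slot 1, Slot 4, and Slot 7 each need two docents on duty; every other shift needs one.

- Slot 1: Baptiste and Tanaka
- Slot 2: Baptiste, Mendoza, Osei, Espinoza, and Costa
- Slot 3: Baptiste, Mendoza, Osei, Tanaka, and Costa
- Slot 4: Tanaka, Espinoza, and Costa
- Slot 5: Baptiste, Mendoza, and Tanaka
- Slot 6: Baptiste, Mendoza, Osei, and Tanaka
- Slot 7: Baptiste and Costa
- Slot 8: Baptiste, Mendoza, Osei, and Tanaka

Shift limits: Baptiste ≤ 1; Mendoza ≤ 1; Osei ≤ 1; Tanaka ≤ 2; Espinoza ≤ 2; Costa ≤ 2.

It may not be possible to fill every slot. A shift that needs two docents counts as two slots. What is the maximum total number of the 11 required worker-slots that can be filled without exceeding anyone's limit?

9

Total capacity across all docents is 1+1+1+2+2+2 = 9, and 11 slots are needed, so at most 9 can be filled.
An assignment achieving 9: Slot 1→Baptiste+Tanaka, Slot 2→Espinoza, Slot 3→Costa, Slot 4→Tanaka+Espinoza, Slot 5→Mendoza, Slot 6→Osei, Slot 7→Costa.
Loads: Baptiste 1/1, Mendoza 1/1, Osei 1/1, Tanaka 2/2, Espinoza 2/2, Costa 2/2.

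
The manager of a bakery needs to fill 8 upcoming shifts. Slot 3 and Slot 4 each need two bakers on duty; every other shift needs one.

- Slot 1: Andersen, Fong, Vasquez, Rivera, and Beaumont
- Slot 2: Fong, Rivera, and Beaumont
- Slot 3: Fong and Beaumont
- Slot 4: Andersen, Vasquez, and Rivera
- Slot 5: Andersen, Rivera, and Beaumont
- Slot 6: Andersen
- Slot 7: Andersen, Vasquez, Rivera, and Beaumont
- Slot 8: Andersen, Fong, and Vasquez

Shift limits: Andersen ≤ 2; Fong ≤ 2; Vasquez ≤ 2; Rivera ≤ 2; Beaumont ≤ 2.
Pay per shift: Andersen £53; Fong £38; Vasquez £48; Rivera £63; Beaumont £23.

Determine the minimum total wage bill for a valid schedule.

£450

Slot 3 can only be covered by Fong and Beaumont, so that assignment is forced.
Slot 6 can only be covered by Andersen, so that assignment is forced.
Picking the cheapest available baker for each shift independently would cost £345, but that ignores the shift limits.
An optimal schedule: Slot 1→Beaumont, Slot 2→Fong, Slot 3→Fong+Beaumont, Slot 4→Andersen+Vasquez, Slot 5→Rivera, Slot 6→Andersen, Slot 7→Rivera, Slot 8→Vasquez.
Total: 23 + 38 + 38 + 23 + 53 + 48 + 63 + 53 + 63 + 48 = £450.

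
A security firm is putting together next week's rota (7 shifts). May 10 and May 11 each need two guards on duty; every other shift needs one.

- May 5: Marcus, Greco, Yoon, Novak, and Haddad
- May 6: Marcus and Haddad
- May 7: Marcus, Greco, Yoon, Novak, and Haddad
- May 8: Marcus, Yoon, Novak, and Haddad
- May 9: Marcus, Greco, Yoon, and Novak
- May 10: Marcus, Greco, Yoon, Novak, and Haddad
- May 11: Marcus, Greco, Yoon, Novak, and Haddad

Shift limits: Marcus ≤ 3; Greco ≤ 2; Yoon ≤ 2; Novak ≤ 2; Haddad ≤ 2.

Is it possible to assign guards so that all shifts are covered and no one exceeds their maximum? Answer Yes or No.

One valid schedule: May 5→Greco, May 6→Marcus, May 7→Greco, May 8→Marcus, May 9→Marcus, May 10→Yoon+Novak, May 11→Yoon+Novak.
Loads: Marcus 3/3, Greco 2/2, Yoon 2/2, Novak 2/2, Haddad 0/2 — all within limits.

Yes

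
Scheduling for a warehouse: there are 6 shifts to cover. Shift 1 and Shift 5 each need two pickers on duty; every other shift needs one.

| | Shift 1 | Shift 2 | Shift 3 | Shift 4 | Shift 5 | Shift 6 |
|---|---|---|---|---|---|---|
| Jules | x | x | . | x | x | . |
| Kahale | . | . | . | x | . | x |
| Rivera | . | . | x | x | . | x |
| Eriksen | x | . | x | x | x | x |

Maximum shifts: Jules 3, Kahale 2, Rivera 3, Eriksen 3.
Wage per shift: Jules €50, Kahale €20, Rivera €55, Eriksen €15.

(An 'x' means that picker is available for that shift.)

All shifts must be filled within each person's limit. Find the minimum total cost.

€235

Shift 1 can only be covered by Jules and Eriksen, so that assignment is forced.
Shift 2 can only be covered by Jules, so that assignment is forced.
Shift 5 can only be covered by Jules and Eriksen, so that assignment is forced.
Picking the cheapest available picker for each shift independently would cost €225, but that ignores the shift limits.
An optimal schedule: Shift 1→Eriksen+Jules, Shift 2→Jules, Shift 3→Eriksen, Shift 4→Kahale, Shift 5→Eriksen+Jules, Shift 6→Kahale.
Total: 15 + 50 + 50 + 15 + 20 + 15 + 50 + 20 = €235.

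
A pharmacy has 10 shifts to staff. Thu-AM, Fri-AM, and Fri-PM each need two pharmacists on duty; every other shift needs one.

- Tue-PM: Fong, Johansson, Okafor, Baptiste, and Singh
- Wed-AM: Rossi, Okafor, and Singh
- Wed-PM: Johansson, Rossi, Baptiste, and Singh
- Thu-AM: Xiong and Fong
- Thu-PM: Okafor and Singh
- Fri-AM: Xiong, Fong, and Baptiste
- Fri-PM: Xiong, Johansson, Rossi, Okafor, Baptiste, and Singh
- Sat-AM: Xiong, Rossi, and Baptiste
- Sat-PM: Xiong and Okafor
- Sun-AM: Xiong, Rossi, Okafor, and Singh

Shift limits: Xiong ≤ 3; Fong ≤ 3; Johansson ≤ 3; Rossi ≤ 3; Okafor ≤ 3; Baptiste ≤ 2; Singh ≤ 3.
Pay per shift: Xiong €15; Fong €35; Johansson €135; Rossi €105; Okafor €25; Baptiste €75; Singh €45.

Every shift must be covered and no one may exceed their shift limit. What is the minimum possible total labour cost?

Thu-AM can only be covered by Xiong and Fong, so that assignment is forced.
Picking the cheapest available pharmacist for each shift independently would cost €305, but that ignores the shift limits.
An optimal schedule: Tue-PM→Fong, Wed-AM→Okafor, Wed-PM→Singh, Thu-AM→Xiong+Fong, Thu-PM→Okafor, Fri-AM→Xiong+Fong, Fri-PM→Okafor+Singh, Sat-AM→Baptiste, Sat-PM→Xiong, Sun-AM→Singh.
Total: 35 + 25 + 45 + 15 + 35 + 25 + 15 + 35 + 25 + 45 + 75 + 15 + 45 = €435.

€435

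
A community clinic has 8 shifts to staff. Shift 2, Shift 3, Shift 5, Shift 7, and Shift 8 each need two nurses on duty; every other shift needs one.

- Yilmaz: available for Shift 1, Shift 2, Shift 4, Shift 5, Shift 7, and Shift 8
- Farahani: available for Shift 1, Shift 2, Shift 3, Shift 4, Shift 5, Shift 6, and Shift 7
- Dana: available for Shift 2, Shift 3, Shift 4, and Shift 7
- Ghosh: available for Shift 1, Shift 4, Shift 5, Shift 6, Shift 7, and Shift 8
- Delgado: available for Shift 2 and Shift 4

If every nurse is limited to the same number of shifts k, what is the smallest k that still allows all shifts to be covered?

With 5 nurses and 13 worker-slots to fill, someone must work at least ⌈13/5⌉ = 3 shifts, so k ≥ 3.
k = 3 works: Shift 1→Yilmaz, Shift 2→Dana+Delgado, Shift 3→Farahani+Dana, Shift 4→Ghosh, Shift 5→Yilmaz+Farahani, Shift 6→Farahani, Shift 7→Dana+Ghosh, Shift 8→Yilmaz+Ghosh.
Loads: Yilmaz 3, Farahani 3, Dana 3, Ghosh 3, Delgado 1 — all ≤ 3.

3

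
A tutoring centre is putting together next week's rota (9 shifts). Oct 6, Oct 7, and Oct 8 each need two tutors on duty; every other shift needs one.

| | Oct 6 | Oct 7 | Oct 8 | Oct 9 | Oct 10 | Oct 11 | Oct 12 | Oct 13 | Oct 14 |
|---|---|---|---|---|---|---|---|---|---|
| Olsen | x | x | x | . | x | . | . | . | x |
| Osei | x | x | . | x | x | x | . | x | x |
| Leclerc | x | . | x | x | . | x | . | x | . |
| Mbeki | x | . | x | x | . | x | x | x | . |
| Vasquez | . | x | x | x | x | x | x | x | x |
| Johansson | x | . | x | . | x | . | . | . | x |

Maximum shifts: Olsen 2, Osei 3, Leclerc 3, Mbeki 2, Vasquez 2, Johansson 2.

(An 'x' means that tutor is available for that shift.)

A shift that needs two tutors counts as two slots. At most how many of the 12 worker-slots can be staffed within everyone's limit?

Total capacity across all tutors is 2+3+3+2+2+2 = 14, and 12 slots are needed, so at most 12 can be filled.
An assignment achieving 12: Oct 6→Leclerc+Mbeki, Oct 7→Olsen+Osei, Oct 8→Leclerc+Vasquez, Oct 9→Osei, Oct 10→Olsen, Oct 11→Osei, Oct 12→Mbeki, Oct 13→Leclerc, Oct 14→Vasquez.
Loads: Olsen 2/2, Osei 3/3, Leclerc 3/3, Mbeki 2/2, Vasquez 2/2, Johansson 0/2.

12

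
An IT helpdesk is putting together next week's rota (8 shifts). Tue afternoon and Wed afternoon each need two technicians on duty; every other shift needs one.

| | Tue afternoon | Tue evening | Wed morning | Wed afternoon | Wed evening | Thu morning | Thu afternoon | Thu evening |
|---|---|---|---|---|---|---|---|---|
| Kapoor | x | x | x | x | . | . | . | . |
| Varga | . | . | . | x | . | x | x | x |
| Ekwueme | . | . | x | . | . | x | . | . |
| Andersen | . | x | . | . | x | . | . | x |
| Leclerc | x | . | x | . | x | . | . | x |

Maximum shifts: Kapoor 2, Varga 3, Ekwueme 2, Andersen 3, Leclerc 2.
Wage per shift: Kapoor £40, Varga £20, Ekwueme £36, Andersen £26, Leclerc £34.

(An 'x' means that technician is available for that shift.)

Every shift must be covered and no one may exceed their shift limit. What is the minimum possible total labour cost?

£286

Tue afternoon can only be covered by Kapoor and Leclerc, so that assignment is forced.
Wed afternoon can only be covered by Kapoor and Varga, so that assignment is forced.
Thu afternoon can only be covered by Varga, so that assignment is forced.
Picking the cheapest available technician for each shift independently would cost £280, but that ignores the shift limits.
An optimal schedule: Tue afternoon→Leclerc+Kapoor, Tue evening→Andersen, Wed morning→Leclerc, Wed afternoon→Varga+Kapoor, Wed evening→Andersen, Thu morning→Varga, Thu afternoon→Varga, Thu evening→Andersen.
Total: 34 + 40 + 26 + 34 + 20 + 40 + 26 + 20 + 20 + 26 = £286.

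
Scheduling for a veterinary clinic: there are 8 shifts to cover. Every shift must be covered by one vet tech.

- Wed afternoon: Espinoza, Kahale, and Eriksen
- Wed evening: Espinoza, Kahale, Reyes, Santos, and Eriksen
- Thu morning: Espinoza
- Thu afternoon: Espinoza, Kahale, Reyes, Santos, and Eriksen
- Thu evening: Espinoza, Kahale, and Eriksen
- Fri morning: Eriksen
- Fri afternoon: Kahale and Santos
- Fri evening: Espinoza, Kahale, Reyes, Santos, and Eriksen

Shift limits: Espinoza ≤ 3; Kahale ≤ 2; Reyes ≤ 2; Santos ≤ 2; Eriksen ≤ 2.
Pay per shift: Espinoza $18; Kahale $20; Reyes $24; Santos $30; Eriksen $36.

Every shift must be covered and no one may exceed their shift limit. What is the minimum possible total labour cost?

Thu morning can only be covered by Espinoza, so that assignment is forced.
Fri morning can only be covered by Eriksen, so that assignment is forced.
Picking the cheapest available vet tech for each shift independently would cost $164, but that ignores the shift limits.
An optimal schedule: Wed afternoon→Espinoza, Wed evening→Kahale, Thu morning→Espinoza, Thu afternoon→Reyes, Thu evening→Espinoza, Fri morning→Eriksen, Fri afternoon→Kahale, Fri evening→Reyes.
Total: 18 + 20 + 18 + 24 + 18 + 36 + 20 + 24 = $178.

$178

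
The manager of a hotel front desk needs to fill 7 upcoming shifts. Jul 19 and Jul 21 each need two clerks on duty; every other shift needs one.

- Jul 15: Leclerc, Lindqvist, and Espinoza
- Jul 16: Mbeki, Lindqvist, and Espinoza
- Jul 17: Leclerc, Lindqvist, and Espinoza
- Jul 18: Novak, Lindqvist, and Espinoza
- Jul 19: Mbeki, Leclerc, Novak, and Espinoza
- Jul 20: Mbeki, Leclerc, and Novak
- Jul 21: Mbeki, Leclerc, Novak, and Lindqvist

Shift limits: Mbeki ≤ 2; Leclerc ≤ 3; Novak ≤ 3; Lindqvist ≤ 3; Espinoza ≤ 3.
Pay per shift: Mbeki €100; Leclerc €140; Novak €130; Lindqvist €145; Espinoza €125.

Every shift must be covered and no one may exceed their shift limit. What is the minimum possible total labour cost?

Picking the cheapest available clerk for each shift independently would cost €1030, but that ignores the shift limits.
An optimal schedule: Jul 15→Espinoza, Jul 16→Mbeki, Jul 17→Espinoza, Jul 18→Espinoza, Jul 19→Mbeki+Novak, Jul 20→Novak, Jul 21→Novak+Leclerc.
Total: 125 + 100 + 125 + 125 + 100 + 130 + 130 + 130 + 140 = €1105.

€1105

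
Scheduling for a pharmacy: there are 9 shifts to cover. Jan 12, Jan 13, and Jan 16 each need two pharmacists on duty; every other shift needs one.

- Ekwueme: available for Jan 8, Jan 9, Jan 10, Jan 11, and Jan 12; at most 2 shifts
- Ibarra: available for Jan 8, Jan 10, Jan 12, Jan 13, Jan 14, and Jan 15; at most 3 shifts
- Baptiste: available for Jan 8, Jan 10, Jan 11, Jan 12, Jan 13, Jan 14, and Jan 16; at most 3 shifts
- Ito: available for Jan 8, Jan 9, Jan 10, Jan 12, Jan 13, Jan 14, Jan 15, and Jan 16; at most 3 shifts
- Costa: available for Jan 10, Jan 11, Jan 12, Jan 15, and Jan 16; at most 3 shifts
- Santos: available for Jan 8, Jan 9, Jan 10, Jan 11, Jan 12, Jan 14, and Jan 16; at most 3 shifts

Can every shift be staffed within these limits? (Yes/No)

Yes

One valid schedule: Jan 8→Baptiste, Jan 9→Ekwueme, Jan 10→Baptiste, Jan 11→Ekwueme, Jan 12→Ito+Costa, Jan 13→Ibarra+Baptiste, Jan 14→Ibarra, Jan 15→Ibarra, Jan 16→Ito+Costa.
Loads: Ekwueme 2/2, Ibarra 3/3, Baptiste 3/3, Ito 2/3, Costa 2/3, Santos 0/3 — all within limits.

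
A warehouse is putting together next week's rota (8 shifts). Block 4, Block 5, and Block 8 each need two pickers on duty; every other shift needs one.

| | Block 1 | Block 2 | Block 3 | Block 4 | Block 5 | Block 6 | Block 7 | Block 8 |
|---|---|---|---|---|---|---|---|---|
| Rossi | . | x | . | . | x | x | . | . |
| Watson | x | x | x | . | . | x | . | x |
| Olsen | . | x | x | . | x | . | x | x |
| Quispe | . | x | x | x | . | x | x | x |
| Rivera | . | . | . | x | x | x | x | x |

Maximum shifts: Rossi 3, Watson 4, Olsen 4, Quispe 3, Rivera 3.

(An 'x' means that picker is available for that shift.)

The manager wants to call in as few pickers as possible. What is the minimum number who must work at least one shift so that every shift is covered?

11 slots to fill and no one can take more than 4, so at least ⌈11/4⌉ = 3 pickers are needed.
Shifts {Block 1, Block 4, Block 5} need 5 slots, but among the pickers available for them (Rossi, Watson, Olsen, Quispe, and Rivera) any 3 together supply at most 4. So 3 pickers are not enough.
Rossi, Watson, Quispe, and Rivera alone can cover everything: Block 1→Watson, Block 2→Rossi, Block 3→Watson, Block 4→Quispe+Rivera, Block 5→Rossi+Rivera, Block 6→Rossi, Block 7→Quispe, Block 8→Watson+Quispe.

4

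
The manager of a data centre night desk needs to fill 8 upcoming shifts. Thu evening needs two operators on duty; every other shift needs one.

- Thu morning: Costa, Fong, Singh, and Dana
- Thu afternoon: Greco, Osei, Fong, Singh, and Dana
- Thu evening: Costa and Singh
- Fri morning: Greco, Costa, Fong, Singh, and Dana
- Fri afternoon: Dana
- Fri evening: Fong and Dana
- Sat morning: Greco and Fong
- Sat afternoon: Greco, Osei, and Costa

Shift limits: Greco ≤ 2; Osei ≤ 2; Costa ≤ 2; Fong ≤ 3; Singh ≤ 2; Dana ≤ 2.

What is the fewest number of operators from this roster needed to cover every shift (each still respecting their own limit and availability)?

9 slots to fill and no one can take more than 3, so at least ⌈9/3⌉ = 3 operators are needed.
Any 3 operators together have capacity at most 3+2+2 = 7 < 9 slots, so 3 can never suffice.
Costa, Fong, Singh, and Dana alone can cover everything: Thu morning→Singh, Thu afternoon→Fong, Thu evening→Costa+Singh, Fri morning→Dana, Fri afternoon→Dana, Fri evening→Fong, Sat morning→Fong, Sat afternoon→Costa.

4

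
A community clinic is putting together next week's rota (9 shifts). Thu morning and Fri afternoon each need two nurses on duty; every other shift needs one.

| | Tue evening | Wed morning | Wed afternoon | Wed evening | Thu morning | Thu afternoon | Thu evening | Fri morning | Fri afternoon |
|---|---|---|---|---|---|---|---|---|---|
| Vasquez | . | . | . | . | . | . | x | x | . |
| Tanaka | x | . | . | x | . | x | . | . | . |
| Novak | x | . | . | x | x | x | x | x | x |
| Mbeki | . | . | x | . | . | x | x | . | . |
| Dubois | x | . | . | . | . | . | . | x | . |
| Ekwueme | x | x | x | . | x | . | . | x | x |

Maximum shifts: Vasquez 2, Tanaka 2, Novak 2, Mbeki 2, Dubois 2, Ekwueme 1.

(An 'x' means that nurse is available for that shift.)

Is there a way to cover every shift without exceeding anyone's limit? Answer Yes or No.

No

Total capacity is 11 and 11 slots are needed, so capacity alone doesn't rule it out.
Shifts {Wed morning, Thu morning} need 3 worker-slots in total, but the nurses available for any of those shifts (Novak and Ekwueme) can supply at most 2 among them. So no valid schedule exists.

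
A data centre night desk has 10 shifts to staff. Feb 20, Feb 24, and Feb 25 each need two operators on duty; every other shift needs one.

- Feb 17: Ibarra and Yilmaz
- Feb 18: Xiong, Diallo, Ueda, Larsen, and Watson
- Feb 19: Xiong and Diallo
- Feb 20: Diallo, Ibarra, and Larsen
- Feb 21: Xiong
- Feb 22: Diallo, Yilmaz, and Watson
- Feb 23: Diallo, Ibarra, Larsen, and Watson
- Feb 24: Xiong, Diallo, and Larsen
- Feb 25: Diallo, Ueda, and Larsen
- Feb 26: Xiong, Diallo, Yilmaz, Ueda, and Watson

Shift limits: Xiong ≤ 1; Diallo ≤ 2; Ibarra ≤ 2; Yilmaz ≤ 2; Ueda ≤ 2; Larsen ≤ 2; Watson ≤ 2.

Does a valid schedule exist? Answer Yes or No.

No

Total capacity is 13 and 13 slots are needed, so capacity alone doesn't rule it out.
Shifts {Feb 19, Feb 20, Feb 21, Feb 24, Feb 25} need 8 worker-slots in total, but the operators available for any of those shifts (Xiong, Diallo, Ibarra, Ueda, and Larsen) can supply at most 7 among them. So no valid schedule exists.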